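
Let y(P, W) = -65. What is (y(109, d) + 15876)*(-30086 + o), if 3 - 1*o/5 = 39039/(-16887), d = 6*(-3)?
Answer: -205791833518/433 ≈ -4.7527e+8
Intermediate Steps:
d = -18
o = 11500/433 (o = 15 - 195195/(-16887) = 15 - 195195*(-1)/16887 = 15 - 5*(-1001/433) = 15 + 5005/433 = 11500/433 ≈ 26.559)
(y(109, d) + 15876)*(-30086 + o) = (-65 + 15876)*(-30086 + 11500/433) = 15811*(-13015738/433) = -205791833518/433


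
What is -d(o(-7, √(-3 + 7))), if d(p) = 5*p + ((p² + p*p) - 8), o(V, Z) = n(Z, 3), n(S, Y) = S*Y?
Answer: -94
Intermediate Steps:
o(V, Z) = 3*Z (o(V, Z) = Z*3 = 3*Z)
d(p) = -8 + 2*p² + 5*p (d(p) = 5*p + ((p² + p²) - 8) = 5*p + (2*p² - 8) = 5*p + (-8 + 2*p²) = -8 + 2*p² + 5*p)
-d(o(-7, √(-3 + 7))) = -(-8 + 2*(3*√(-3 + 7))² + 5*(3*√(-3 + 7))) = -(-8 + 2*(3*√4)² + 5*(3*√4)) = -(-8 + 2*(3*2)² + 5*(3*2)) = -(-8 + 2*6² + 5*6) = -(-8 + 2*36 + 30) = -(-8 + 72 + 30) = -1*94 = -94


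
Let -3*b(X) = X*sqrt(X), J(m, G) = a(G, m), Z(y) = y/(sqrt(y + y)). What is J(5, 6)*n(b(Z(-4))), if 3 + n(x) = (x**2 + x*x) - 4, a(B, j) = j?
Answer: -35 - 20*I*sqrt(2)/9 ≈ -35.0 - 3.1427*I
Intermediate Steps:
Z(y) = sqrt(2)*sqrt(y)/2 (Z(y) = y/(sqrt(2*y)) = y/((sqrt(2)*sqrt(y))) = y*(sqrt(2)/(2*sqrt(y))) = sqrt(2)*sqrt(y)/2)
J(m, G) = m
b(X) = -X**(3/2)/3 (b(X) = -X*sqrt(X)/3 = -X**(3/2)/3)
n(x) = -7 + 2*x**2 (n(x) = -3 + ((x**2 + x*x) - 4) = -3 + ((x**2 + x**2) - 4) = -3 + (2*x**2 - 4) = -3 + (-4 + 2*x**2) = -7 + 2*x**2)
J(5, 6)*n(b(Z(-4))) = 5*(-7 + 2*(-2**(1/4)*(2*(-1)**(3/4)*sqrt(2))/2/3)**2) = 5*(-7 + 2*(-2**(1/4)*(1 + I)**3/2/3)**2) = 5*(-7 + 2*(-2**(3/4)*I**(3/2)/3)**2) = 5*(-7 + 2*(-2*I*sqrt(2)/9)) = 5*(-7 - 4*I*sqrt(2)/9) = -35 - 20*I*sqrt(2)/9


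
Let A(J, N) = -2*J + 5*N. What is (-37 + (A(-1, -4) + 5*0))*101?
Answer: -5555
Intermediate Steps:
(-37 + (A(-1, -4) + 5*0))*101 = (-37 + ((-2*(-1) + 5*(-4)) + 5*0))*101 = (-37 + ((2 - 20) + 0))*101 = (-37 + (-18 + 0))*101 = (-37 - 18)*101 = -55*101 = -5555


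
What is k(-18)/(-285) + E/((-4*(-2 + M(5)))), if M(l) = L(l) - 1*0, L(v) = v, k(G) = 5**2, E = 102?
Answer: -979/114 ≈ -8.5877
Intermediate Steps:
k(G) = 25
M(l) = l (M(l) = l - 1*0 = l + 0 = l)
k(-18)/(-285) + E/((-4*(-2 + M(5)))) = 25/(-285) + 102/((-4*(-2 + 5))) = 25*(-1/285) + 102/((-4*3)) = -5/57 + 102/(-12) = -5/57 + 102*(-1/12) = -5/57 - 17/2 = -979/114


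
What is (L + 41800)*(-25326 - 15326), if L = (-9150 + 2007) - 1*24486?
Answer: -413471492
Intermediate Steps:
L = -31629 (L = -7143 - 24486 = -31629)
(L + 41800)*(-25326 - 15326) = (-31629 + 41800)*(-25326 - 15326) = 10171*(-40652) = -413471492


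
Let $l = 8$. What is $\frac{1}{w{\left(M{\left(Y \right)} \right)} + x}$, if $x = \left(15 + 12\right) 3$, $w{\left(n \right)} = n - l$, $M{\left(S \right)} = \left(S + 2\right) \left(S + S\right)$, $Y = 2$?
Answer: $\frac{1}{89} \approx 0.011236$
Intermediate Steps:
$M{\left(S \right)} = 2 S \left(2 + S\right)$ ($M{\left(S \right)} = \left(2 + S\right) 2 S = 2 S \left(2 + S\right)$)
$w{\left(n \right)} = -8 + n$ ($w{\left(n \right)} = n - 8 = -8 + n$)
$x = 81$ ($x = 27 \cdot 3 = 81$)
$\frac{1}{w{\left(M{\left(Y \right)} \right)} + x} = \frac{1}{\left(-8 + 2 \cdot 2 \left(2 + 2\right)\right) + 81} = \frac{1}{\left(-8 + 2 \cdot 2 \cdot 4\right) + 81} = \frac{1}{\left(-8 + 16\right) + 81} = \frac{1}{8 + 81} = \frac{1}{89}$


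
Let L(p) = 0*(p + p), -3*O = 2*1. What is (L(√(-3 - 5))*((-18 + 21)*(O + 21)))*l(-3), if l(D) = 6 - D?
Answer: 0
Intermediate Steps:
O = -⅔ (O = -2/3 = -⅓*2 = -⅔ ≈ -0.66667)
L(p) = 0 (L(p) = 0*(2*p) = 0)
(L(√(-3 - 5))*((-18 + 21)*(O + 21)))*l(-3) = (0*((-18 + 21)*(-⅔ + 21)))*(6 - 1*(-3)) = (0*(3*(61/3)))*(6 + 3) = (0*61)*9 = 0*9 = 0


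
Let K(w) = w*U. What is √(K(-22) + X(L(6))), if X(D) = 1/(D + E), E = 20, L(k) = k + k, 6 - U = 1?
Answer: 3*I*√782/8 ≈ 10.487*I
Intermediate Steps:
U = 5 (U = 6 - 1*1 = 6 - 1 = 5)
K(w) = 5*w (K(w) = w*5 = 5*w)
L(k) = 2*k
X(D) = 1/(20 + D) (X(D) = 1/(D + 20) = 1/(20 + D))
√(K(-22) + X(L(6))) = √(5*(-22) + 1/(20 + 2*6)) = √(-110 + 1/(20 + 12)) = √(-110 + 1/32) = √(-3519/32) = 3*I*√782/8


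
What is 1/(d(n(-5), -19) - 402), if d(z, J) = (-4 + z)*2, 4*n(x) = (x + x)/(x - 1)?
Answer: -6/2455 ≈ -0.0024440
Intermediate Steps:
n(x) = x/(2*(-1 + x)) (n(x) = ((x + x)/(x - 1))/4 = ((2*x)/(-1 + x))/4 = (2*x/(-1 + x))/4 = x/(2*(-1 + x)))
d(z, J) = -8 + 2*z
1/(d(n(-5), -19) - 402) = 1/((-8 + 2*((1/2)*(-5)/(-1 - 5))) - 402) = 1/((-8 + 2*((1/2)*(-5)/(-6))) - 402) = 1/((-8 + 2*((1/2)*(-5)*(-1/6))) - 402) = 1/((-8 + 2*(5/12)) - 402) = 1/((-8 + 5/6) - 402) = 1/(-43/6 - 402) = 1/(-2455/6) = -6/2455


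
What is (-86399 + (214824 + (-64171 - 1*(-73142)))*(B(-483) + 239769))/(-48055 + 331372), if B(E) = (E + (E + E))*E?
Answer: 210285752221/283317 ≈ 7.4223e+5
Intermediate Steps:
B(E) = 3*E² (B(E) = (E + 2*E)*E = (3*E)*E = 3*E²)
(-86399 + (214824 + (-64171 - 1*(-73142)))*(B(-483) + 239769))/(-48055 + 331372) = (-86399 + (214824 + (-64171 - 1*(-73142)))*(3*(-483)² + 239769))/(-48055 + 331372) = (-86399 + (214824 + (-64171 + 73142))*(3*233289 + 239769))/283317 = (-86399 + (214824 + 8971)*(699867 + 239769))*(1/283317) = (-86399 + 223795*939636)*(1/283317) = (-86399 + 210285838620)*(1/283317) = 210285752221*(1/283317) = 210285752221/283317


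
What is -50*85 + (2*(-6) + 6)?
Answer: -4256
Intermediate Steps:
-50*85 + (2*(-6) + 6) = -4250 + (-12 + 6) = -4250 - 6 = -4256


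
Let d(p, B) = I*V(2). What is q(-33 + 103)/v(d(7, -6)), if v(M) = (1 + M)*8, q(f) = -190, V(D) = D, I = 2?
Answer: -19/4 ≈ -4.7500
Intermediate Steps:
d(p, B) = 4 (d(p, B) = 2*2 = 4)
v(M) = 8 + 8*M
q(-33 + 103)/v(d(7, -6)) = -190/(8 + 8*4) = -190/(8 + 32) = -190/40 = -190*1/40 = -19/4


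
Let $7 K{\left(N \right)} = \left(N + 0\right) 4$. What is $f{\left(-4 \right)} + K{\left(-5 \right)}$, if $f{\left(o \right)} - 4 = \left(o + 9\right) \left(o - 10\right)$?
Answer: $- \frac{482}{7} \approx -68.857$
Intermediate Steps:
$f{\left(o \right)} = 4 + \left(-10 + o\right) \left(9 + o\right)$ ($f{\left(o \right)} = 4 + \left(o + 9\right) \left(o - 10\right) = 4 + \left(9 + o\right) \left(-10 + o\right) = 4 + \left(-10 + o\right) \left(9 + o\right)$)
$K{\left(N \right)} = \frac{4 N}{7}$ ($K{\left(N \right)} = \frac{\left(N + 0\right) 4}{7} = \frac{N 4}{7} = \frac{4 N}{7}$)
$f{\left(-4 \right)} + K{\left(-5 \right)} = \left(-86 + \left(-4\right)^{2} - -4\right) + \frac{4}{7} \left(-5\right) = \left(-86 + 16 + 4\right) - \frac{20}{7} = -66 - \frac{20}{7} = - \frac{482}{7}$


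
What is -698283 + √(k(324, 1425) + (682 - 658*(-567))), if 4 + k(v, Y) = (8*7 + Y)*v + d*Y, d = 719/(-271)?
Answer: -698283 + √62412165303/271 ≈ -6.9736e+5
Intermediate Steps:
d = -719/271 (d = 719*(-1/271) = -719/271 ≈ -2.6531)
k(v, Y) = -4 - 719*Y/271 + v*(56 + Y) (k(v, Y) = -4 + ((8*7 + Y)*v - 719*Y/271) = -4 + ((56 + Y)*v - 719*Y/271) = -4 + (v*(56 + Y) - 719*Y/271) = -4 + (-719*Y/271 + v*(56 + Y)) = -4 - 719*Y/271 + v*(56 + Y))
-698283 + √(k(324, 1425) + (682 - 658*(-567))) = -698283 + √((-4 + 56*324 - 719/271*1425 + 1425*324) + (682 - 658*(-567))) = -698283 + √((-4 + 18144 - 1024575/271 + 461700) + (682 + 373086)) = -698283 + √(129012065/271 + 373768) = -698283 + √(230303193/271) = -698283 + √62412165303/271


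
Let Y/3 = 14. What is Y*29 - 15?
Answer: 1203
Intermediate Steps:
Y = 42 (Y = 3*14 = 42)
Y*29 - 15 = 42*29 - 15 = 1218 - 15 = 1203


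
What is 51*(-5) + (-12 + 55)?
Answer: -212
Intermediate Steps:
51*(-5) + (-12 + 55) = -255 + 43 = -212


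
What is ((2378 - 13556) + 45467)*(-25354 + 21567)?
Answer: -129852443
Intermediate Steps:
((2378 - 13556) + 45467)*(-25354 + 21567) = (-11178 + 45467)*(-3787) = 34289*(-3787) = -129852443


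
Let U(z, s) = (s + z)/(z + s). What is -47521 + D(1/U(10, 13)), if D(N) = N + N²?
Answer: -47519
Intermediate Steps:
U(z, s) = 1 (U(z, s) = (s + z)/(s + z) = 1)
-47521 + D(1/U(10, 13)) = -47521 + (1 + 1/1)/1 = -47521 + 1*(1 + 1) = -47521 + 1*2 = -47521 + 2 = -47519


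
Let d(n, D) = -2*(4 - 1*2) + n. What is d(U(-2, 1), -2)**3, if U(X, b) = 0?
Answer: -64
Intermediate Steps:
d(n, D) = -4 + n (d(n, D) = -2*(4 - 2) + n = -2*2 + n = -4 + n)
d(U(-2, 1), -2)**3 = (-4 + 0)**3 = (-4)**3 = -64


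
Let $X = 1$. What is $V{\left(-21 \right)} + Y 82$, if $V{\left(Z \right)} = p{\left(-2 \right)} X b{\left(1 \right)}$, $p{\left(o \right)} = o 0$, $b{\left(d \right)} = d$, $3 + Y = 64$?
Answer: $5002$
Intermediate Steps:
$Y = 61$ ($Y = -3 + 64 = 61$)
$p{\left(o \right)} = 0$
$V{\left(Z \right)} = 0$ ($V{\left(Z \right)} = 0 \cdot 1 \cdot 1 = 0 \cdot 1 = 0$)
$V{\left(-21 \right)} + Y 82 = 0 + 61 \cdot 82 = 0 + 5002 = 5002$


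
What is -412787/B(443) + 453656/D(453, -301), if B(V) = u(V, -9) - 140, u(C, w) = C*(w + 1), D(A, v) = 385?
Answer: 261455957/202620 ≈ 1290.4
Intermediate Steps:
u(C, w) = C*(1 + w)
B(V) = -140 - 8*V (B(V) = V*(1 - 9) - 140 = V*(-8) - 140 = -8*V - 140 = -140 - 8*V)
-412787/B(443) + 453656/D(453, -301) = -412787/(-140 - 8*443) + 453656/385 = -412787/(-140 - 3544) + 453656*(1/385) = -412787/(-3684) + 64808/55 = -412787*(-1/3684) + 64808/55 = 412787/3684 + 64808/55 = 261455957/202620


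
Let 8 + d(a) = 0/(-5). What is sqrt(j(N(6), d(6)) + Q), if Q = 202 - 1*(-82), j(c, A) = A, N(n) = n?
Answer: 2*sqrt(69) ≈ 16.613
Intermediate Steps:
d(a) = -8 (d(a) = -8 + 0/(-5) = -8 + 0*(-1/5) = -8 + 0 = -8)
Q = 284 (Q = 202 + 82 = 284)
sqrt(j(N(6), d(6)) + Q) = sqrt(-8 + 284) = sqrt(276) = 2*sqrt(69)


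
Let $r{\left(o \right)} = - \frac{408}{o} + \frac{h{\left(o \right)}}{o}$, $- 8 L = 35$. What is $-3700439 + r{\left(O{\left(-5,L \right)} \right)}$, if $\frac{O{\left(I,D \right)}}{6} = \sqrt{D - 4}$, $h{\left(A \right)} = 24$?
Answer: $-3700439 + \frac{128 i \sqrt{134}}{67} \approx -3.7004 \cdot 10^{6} + 22.115 i$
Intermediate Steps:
$L = - \frac{35}{8}$ ($L = \left(- \frac{1}{8}\right) 35 = - \frac{35}{8} \approx -4.375$)
$O{\left(I,D \right)} = 6 \sqrt{-4 + D}$ ($O{\left(I,D \right)} = 6 \sqrt{D - 4} = 6 \sqrt{-4 + D}$)
$r{\left(o \right)} = - \frac{384}{o}$ ($r{\left(o \right)} = - \frac{408}{o} + \frac{24}{o} = - \frac{384}{o}$)
$-3700439 + r{\left(O{\left(-5,L \right)} \right)} = -3700439 - \frac{384}{6 \sqrt{-4 - \frac{35}{8}}} = -3700439 - \frac{384}{6 \sqrt{- \frac{67}{8}}} = -3700439 - \frac{384}{6 \frac{i \sqrt{134}}{4}} = -3700439 - \frac{384}{\frac{3}{2} i \sqrt{134}} = -3700439 - 384 \left(- \frac{i \sqrt{134}}{201}\right) = -3700439 + \frac{128 i \sqrt{134}}{67}$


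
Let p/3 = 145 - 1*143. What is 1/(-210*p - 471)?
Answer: -1/1731 ≈ -0.00057770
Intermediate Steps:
p = 6 (p = 3*(145 - 1*143) = 3*(145 - 143) = 3*2 = 6)
1/(-210*p - 471) = 1/(-210*6 - 471) = 1/(-1260 - 471) = 1/(-1731) = -1/1731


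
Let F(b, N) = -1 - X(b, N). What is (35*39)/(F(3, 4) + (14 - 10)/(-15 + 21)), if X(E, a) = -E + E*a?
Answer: -585/4 ≈ -146.25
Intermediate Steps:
F(b, N) = -1 - b*(-1 + N)
(35*39)/(F(3, 4) + (14 - 10)/(-15 + 21)) = (35*39)/((-1 + 3 - 1*4*3) + (14 - 10)/(-15 + 21)) = 1365/((-1 + 3 - 12) + 4/6) = 1365/(-10 + 4*(⅙)) = 1365/(-10 + ⅔) = 1365/(-28/3) = 1365*(-3/28) = -585/4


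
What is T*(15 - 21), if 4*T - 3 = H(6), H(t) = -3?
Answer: 0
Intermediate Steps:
T = 0 (T = ¾ + (¼)*(-3) = ¾ - ¾ = 0)
T*(15 - 21) = 0*(15 - 21) = 0*(-6) = 0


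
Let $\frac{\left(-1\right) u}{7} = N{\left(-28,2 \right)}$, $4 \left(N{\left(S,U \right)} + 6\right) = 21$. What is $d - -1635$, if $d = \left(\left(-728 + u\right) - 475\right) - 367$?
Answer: $\frac{281}{4} \approx 70.25$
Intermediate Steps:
$N{\left(S,U \right)} = - \frac{3}{4}$ ($N{\left(S,U \right)} = -6 + \frac{1}{4} \cdot 21 = -6 + \frac{21}{4} = - \frac{3}{4}$)
$u = \frac{21}{4}$ ($u = \left(-7\right) \left(- \frac{3}{4}\right) = \frac{21}{4} \approx 5.25$)
$d = - \frac{6259}{4}$ ($d = \left(\left(-728 + \frac{21}{4}\right) - 475\right) - 367 = \left(- \frac{2891}{4} - 475\right) - 367 = - \frac{4791}{4} - 367 = - \frac{6259}{4} \approx -1564.8$)
$d - -1635 = - \frac{6259}{4} - -1635 = - \frac{6259}{4} + 1635 = \frac{281}{4}$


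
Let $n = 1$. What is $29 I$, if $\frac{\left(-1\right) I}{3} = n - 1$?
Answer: $0$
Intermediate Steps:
$I = 0$ ($I = - 3 \left(1 - 1\right) = \left(-3\right) 0 = 0$)
$29 I = 29 \cdot 0 = 0$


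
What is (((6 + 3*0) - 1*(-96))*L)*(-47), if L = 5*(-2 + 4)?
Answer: -47940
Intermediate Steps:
L = 10 (L = 5*2 = 10)
(((6 + 3*0) - 1*(-96))*L)*(-47) = (((6 + 3*0) - 1*(-96))*10)*(-47) = (((6 + 0) + 96)*10)*(-47) = ((6 + 96)*10)*(-47) = (102*10)*(-47) = 1020*(-47) = -47940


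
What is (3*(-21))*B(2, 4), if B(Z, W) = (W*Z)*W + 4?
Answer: -2268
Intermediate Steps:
B(Z, W) = 4 + Z*W² (B(Z, W) = Z*W² + 4 = 4 + Z*W²)
(3*(-21))*B(2, 4) = (3*(-21))*(4 + 2*4²) = -63*(4 + 2*16) = -63*(4 + 32) = -63*36 = -2268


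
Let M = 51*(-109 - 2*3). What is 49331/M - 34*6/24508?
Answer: -302550152/35934855 ≈ -8.4194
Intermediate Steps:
M = -5865 (M = 51*(-109 - 6) = 51*(-115) = -5865)
49331/M - 34*6/24508 = 49331/(-5865) - 34*6/24508 = 49331*(-1/5865) - 204*1/24508 = -49331/5865 - 51/6127 = -302550152/35934855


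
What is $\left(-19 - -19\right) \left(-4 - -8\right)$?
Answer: $0$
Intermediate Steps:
$\left(-19 - -19\right) \left(-4 - -8\right) = \left(-19 + 19\right) \left(-4 + 8\right) = 0 \cdot 4 = 0$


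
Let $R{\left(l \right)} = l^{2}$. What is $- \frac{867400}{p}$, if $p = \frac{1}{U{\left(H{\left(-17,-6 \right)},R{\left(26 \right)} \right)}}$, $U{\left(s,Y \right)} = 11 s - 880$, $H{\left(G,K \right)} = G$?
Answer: $925515800$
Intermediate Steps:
$U{\left(s,Y \right)} = -880 + 11 s$
$p = - \frac{1}{1067}$ ($p = \frac{1}{-880 + 11 \left(-17\right)} = \frac{1}{-880 - 187} = \frac{1}{-1067} = - \frac{1}{1067} \approx -0.00093721$)
$- \frac{867400}{p} = - \frac{867400}{- \frac{1}{1067}} = \left(-867400\right) \left(-1067\right) = 925515800$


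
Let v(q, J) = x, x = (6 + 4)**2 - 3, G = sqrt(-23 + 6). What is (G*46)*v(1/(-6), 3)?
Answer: 4462*I*sqrt(17) ≈ 18397.0*I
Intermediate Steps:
G = I*sqrt(17) (G = sqrt(-17) = I*sqrt(17) ≈ 4.1231*I)
x = 97 (x = 10**2 - 3 = 100 - 3 = 97)
v(q, J) = 97
(G*46)*v(1/(-6), 3) = ((I*sqrt(17))*46)*97 = (46*I*sqrt(17))*97 = 4462*I*sqrt(17)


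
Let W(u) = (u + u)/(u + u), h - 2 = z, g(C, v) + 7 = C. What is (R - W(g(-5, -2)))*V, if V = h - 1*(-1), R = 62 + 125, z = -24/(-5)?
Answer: 7254/5 ≈ 1450.8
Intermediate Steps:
g(C, v) = -7 + C
z = 24/5 (z = -24*(-1/5) = 24/5 ≈ 4.8000)
h = 34/5 (h = 2 + 24/5 = 34/5 ≈ 6.8000)
W(u) = 1 (W(u) = (2*u)/((2*u)) = (2*u)*(1/(2*u)) = 1)
R = 187
V = 39/5 (V = 34/5 - 1*(-1) = 34/5 + 1 = 39/5 ≈ 7.8000)
(R - W(g(-5, -2)))*V = (187 - 1*1)*(39/5) = (187 - 1)*(39/5) = 186*(39/5) = 7254/5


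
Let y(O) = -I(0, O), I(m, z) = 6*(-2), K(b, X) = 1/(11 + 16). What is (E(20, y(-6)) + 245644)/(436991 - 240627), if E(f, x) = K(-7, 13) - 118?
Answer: 947029/757404 ≈ 1.2504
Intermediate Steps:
K(b, X) = 1/27
I(m, z) = -12
y(O) = 12 (y(O) = -1*(-12) = 12)
E(f, x) = -3185/27 (E(f, x) = 1/27 - 118 = -3185/27)
(E(20, y(-6)) + 245644)/(436991 - 240627) = (-3185/27 + 245644)/(436991 - 240627) = (6629203/27)/196364 = (6629203/27)*(1/196364) = 947029/757404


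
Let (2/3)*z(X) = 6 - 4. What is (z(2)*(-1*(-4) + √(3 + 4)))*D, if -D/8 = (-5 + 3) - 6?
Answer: 768 + 192*√7 ≈ 1276.0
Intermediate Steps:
z(X) = 3 (z(X) = 3*(6 - 4)/2 = (3/2)*2 = 3)
D = 64 (D = -8*((-5 + 3) - 6) = -8*(-2 - 6) = -8*(-8) = 64)
(z(2)*(-1*(-4) + √(3 + 4)))*D = (3*(-1*(-4) + √(3 + 4)))*64 = (3*(4 + √7))*64 = (12 + 3*√7)*64 = 768 + 192*√7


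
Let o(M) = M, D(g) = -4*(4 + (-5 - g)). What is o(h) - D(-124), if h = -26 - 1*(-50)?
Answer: 516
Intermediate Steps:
h = 24 (h = -26 + 50 = 24)
D(g) = 4 + 4*g (D(g) = -4*(-1 - g) = 4 + 4*g)
o(h) - D(-124) = 24 - (4 + 4*(-124)) = 24 - (4 - 496) = 24 - 1*(-492) = 24 + 492 = 516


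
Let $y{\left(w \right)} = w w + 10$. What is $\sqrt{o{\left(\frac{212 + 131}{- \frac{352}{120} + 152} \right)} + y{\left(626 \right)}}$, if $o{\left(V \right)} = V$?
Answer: $\frac{\sqrt{489830592719}}{1118} \approx 626.01$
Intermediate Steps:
$y{\left(w \right)} = 10 + w^{2}$ ($y{\left(w \right)} = w^{2} + 10 = 10 + w^{2}$)
$\sqrt{o{\left(\frac{212 + 131}{- \frac{352}{120} + 152} \right)} + y{\left(626 \right)}} = \sqrt{\frac{212 + 131}{- \frac{352}{120} + 152} + \left(10 + 626^{2}\right)} = \sqrt{\frac{343}{\left(-352\right) \frac{1}{120} + 152} + \left(10 + 391876\right)} = \sqrt{\frac{343}{- \frac{44}{15} + 152} + 391886} = \sqrt{\frac{343}{\frac{2236}{15}} + 391886} = \sqrt{343 \cdot \frac{15}{2236} + 391886} = \sqrt{\frac{5145}{2236} + 391886} = \sqrt{\frac{876262241}{2236}} = \frac{\sqrt{489830592719}}{1118}$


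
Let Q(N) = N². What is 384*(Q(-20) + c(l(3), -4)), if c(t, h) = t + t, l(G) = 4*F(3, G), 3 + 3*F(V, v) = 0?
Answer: 150528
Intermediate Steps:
F(V, v) = -1 (F(V, v) = -1 + (⅓)*0 = -1 + 0 = -1)
l(G) = -4 (l(G) = 4*(-1) = -4)
c(t, h) = 2*t
384*(Q(-20) + c(l(3), -4)) = 384*((-20)² + 2*(-4)) = 384*(400 - 8) = 384*392 = 150528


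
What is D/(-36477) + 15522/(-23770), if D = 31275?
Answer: -72755708/48169905 ≈ -1.5104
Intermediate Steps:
D/(-36477) + 15522/(-23770) = 31275/(-36477) + 15522/(-23770) = 31275*(-1/36477) + 15522*(-1/23770) = -3475/4053 - 7761/11885 = -72755708/48169905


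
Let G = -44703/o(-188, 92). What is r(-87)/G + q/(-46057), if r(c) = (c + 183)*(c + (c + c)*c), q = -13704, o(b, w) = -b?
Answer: -1390036833736/228765119 ≈ -6076.3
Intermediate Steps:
G = -44703/188 (G = -44703/((-1*(-188))) = -44703/188 ≈ -237.78)
r(c) = (183 + c)*(c + 2*c²) (r(c) = (183 + c)*(c + (2*c)*c) = (183 + c)*(c + 2*c²))
r(-87)/G + q/(-46057) = (-87*(183 + 2*(-87)² + 367*(-87)))/(-44703/188) - 13704/(-46057) = -87*(183 + 2*7569 - 31929)*(-188/44703) - 13704*(-1/46057) = -87*(183 + 15138 - 31929)*(-188/44703) + 13704/46057 = -87*(-16608)*(-188/44703) + 13704/46057 = 1444896*(-188/44703) + 13704/46057 = -30182272/4967 + 13704/46057 = -1390036833736/228765119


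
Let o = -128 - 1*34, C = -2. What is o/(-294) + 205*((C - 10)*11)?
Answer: -1325913/49 ≈ -27059.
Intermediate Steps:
o = -162 (o = -128 - 34 = -162)
o/(-294) + 205*((C - 10)*11) = -162/(-294) + 205*((-2 - 10)*11) = -162*(-1/294) + 205*(-12*11) = 27/49 + 205*(-132) = 27/49 - 27060 = -1325913/49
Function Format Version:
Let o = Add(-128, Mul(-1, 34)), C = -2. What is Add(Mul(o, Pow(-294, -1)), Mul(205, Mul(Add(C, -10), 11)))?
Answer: Rational(-1325913, 49) ≈ -27059.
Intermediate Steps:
o = -162 (o = Add(-128, -34) = -162)
Add(Mul(o, Pow(-294, -1)), Mul(205, Mul(Add(C, -10), 11))) = Add(Mul(-162, Pow(-294, -1)), Mul(205, Mul(Add(-2, -10), 11))) = Add(Mul(-162, Rational(-1, 294)), Mul(205, Mul(-12, 11))) = Add(Rational(27, 49), Mul(205, -132)) = Add(Rational(27, 49), -27060) = Rational(-1325913, 49)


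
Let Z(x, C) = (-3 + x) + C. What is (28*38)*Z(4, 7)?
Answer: 8512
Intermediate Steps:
Z(x, C) = -3 + C + x
(28*38)*Z(4, 7) = (28*38)*(-3 + 7 + 4) = 1064*8 = 8512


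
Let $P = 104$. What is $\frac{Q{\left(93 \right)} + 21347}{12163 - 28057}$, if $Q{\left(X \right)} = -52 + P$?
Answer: $- \frac{7133}{5298} \approx -1.3464$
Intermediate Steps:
$Q{\left(X \right)} = 52$ ($Q{\left(X \right)} = -52 + 104 = 52$)
$\frac{Q{\left(93 \right)} + 21347}{12163 - 28057} = \frac{52 + 21347}{12163 - 28057} = \frac{21399}{-15894} = 21399 \left(- \frac{1}{15894}\right) = - \frac{7133}{5298}$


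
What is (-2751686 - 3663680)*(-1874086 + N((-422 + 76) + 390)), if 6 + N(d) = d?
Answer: 12022703821568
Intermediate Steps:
N(d) = -6 + d
(-2751686 - 3663680)*(-1874086 + N((-422 + 76) + 390)) = (-2751686 - 3663680)*(-1874086 + (-6 + ((-422 + 76) + 390))) = -6415366*(-1874086 + (-6 + (-346 + 390))) = -6415366*(-1874086 + (-6 + 44)) = -6415366*(-1874086 + 38) = -6415366*(-1874048) = 12022703821568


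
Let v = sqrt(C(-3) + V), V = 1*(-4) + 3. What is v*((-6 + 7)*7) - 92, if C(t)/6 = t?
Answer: -92 + 7*I*sqrt(19) ≈ -92.0 + 30.512*I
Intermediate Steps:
C(t) = 6*t
V = -1 (V = -4 + 3 = -1)
v = I*sqrt(19) (v = sqrt(6*(-3) - 1) = sqrt(-18 - 1) = sqrt(-19) = I*sqrt(19) ≈ 4.3589*I)
v*((-6 + 7)*7) - 92 = (I*sqrt(19))*((-6 + 7)*7) - 92 = (I*sqrt(19))*(1*7) - 92 = (I*sqrt(19))*7 - 92 = 7*I*sqrt(19) - 92 = -92 + 7*I*sqrt(19)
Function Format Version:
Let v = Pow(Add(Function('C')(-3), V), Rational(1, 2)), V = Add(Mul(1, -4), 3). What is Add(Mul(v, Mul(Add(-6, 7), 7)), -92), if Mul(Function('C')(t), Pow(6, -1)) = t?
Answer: Add(-92, Mul(7, I, Pow(19, Rational(1, 2)))) ≈ Add(-92.000, Mul(30.512, I))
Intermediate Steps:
Function('C')(t) = Mul(6, t)
V = -1 (V = Add(-4, 3) = -1)
v = Mul(I, Pow(19, Rational(1, 2))) (v = Pow(Add(Mul(6, -3), -1), Rational(1, 2)) = Pow(Add(-18, -1), Rational(1, 2)) = Pow(-19, Rational(1, 2)) = Mul(I, Pow(19, Rational(1, 2))) ≈ Mul(4.3589, I))
Add(Mul(v, Mul(Add(-6, 7), 7)), -92) = Add(Mul(Mul(I, Pow(19, Rational(1, 2))), Mul(Add(-6, 7), 7)), -92) = Add(Mul(Mul(I, Pow(19, Rational(1, 2))), Mul(1, 7)), -92) = Add(Mul(Mul(I, Pow(19, Rational(1, 2))), 7), -92) = Add(Mul(7, I, Pow(19, Rational(1, 2))), -92) = Add(-92, Mul(7, I, Pow(19, Rational(1, 2))))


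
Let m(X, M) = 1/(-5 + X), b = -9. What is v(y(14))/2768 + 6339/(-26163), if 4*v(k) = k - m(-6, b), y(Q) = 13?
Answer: -16005667/66384252 ≈ -0.24111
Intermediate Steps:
v(k) = 1/44 + k/4 (v(k) = (k - 1/(-5 - 6))/4 = (k - 1/(-11))/4 = (k - 1*(-1/11))/4 = (k + 1/11)/4 = (1/11 + k)/4 = 1/44 + k/4)
v(y(14))/2768 + 6339/(-26163) = (1/44 + (¼)*13)/2768 + 6339/(-26163) = (1/44 + 13/4)*(1/2768) + 6339*(-1/26163) = (36/11)*(1/2768) - 2113/8721 = 9/7612 - 2113/8721 = -16005667/66384252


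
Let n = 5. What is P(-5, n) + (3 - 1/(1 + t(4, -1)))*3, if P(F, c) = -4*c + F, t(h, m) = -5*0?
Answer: -19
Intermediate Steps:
t(h, m) = 0
P(F, c) = F - 4*c
P(-5, n) + (3 - 1/(1 + t(4, -1)))*3 = (-5 - 4*5) + (3 - 1/(1 + 0))*3 = (-5 - 20) + (3 - 1/1)*3 = -25 + (3 - 1*1)*3 = -25 + (3 - 1)*3 = -25 + 2*3 = -25 + 6 = -19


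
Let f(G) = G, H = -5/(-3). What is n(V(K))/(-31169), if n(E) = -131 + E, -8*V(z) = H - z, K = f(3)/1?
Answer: 785/187014 ≈ 0.0041975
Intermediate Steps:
H = 5/3 (H = -5*(-⅓) = 5/3 ≈ 1.6667)
K = 3 (K = 3/1 = 3*1 = 3)
V(z) = -5/24 + z/8 (V(z) = -(5/3 - z)/8 = -5/24 + z/8)
n(V(K))/(-31169) = (-131 + (-5/24 + (⅛)*3))/(-31169) = (-131 + (-5/24 + 3/8))*(-1/31169) = (-131 + ⅙)*(-1/31169) = -785/6*(-1/31169) = 785/187014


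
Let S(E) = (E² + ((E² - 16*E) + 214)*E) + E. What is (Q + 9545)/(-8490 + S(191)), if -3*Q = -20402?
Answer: 49037/19359693 ≈ 0.0025329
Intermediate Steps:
Q = 20402/3 (Q = -⅓*(-20402) = 20402/3 ≈ 6800.7)
S(E) = E + E² + E*(214 + E² - 16*E) (S(E) = (E² + (214 + E² - 16*E)*E) + E = (E² + E*(214 + E² - 16*E)) + E = E + E² + E*(214 + E² - 16*E))
(Q + 9545)/(-8490 + S(191)) = (20402/3 + 9545)/(-8490 + 191*(215 + 191² - 15*191)) = 49037/(3*(-8490 + 191*(215 + 36481 - 2865))) = 49037/(3*(-8490 + 191*33831)) = 49037/(3*(-8490 + 6461721)) = (49037/3)/6453231 = (49037/3)*(1/6453231) = 49037/19359693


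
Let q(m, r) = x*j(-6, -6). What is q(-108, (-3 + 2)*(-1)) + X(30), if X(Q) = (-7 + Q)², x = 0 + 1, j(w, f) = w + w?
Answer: 517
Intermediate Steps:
j(w, f) = 2*w
x = 1
q(m, r) = -12 (q(m, r) = 1*(2*(-6)) = 1*(-12) = -12)
q(-108, (-3 + 2)*(-1)) + X(30) = -12 + (-7 + 30)² = -12 + 23² = -12 + 529 = 517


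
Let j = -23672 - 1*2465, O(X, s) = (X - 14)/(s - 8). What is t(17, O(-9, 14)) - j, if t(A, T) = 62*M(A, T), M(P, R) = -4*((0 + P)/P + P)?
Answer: 21673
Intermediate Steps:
O(X, s) = (-14 + X)/(-8 + s)
j = -26137 (j = -23672 - 2465 = -26137)
M(P, R) = -4 - 4*P (M(P, R) = -4*(P/P + P) = -4*(1 + P) = -4 - 4*P)
t(A, T) = -248 - 248*A (t(A, T) = 62*(-4 - 4*A) = -248 - 248*A)
t(17, O(-9, 14)) - j = (-248 - 248*17) - 1*(-26137) = (-248 - 4216) + 26137 = -4464 + 26137 = 21673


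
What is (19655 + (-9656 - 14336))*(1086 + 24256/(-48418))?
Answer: -113971355102/24209 ≈ -4.7078e+6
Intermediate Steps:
(19655 + (-9656 - 14336))*(1086 + 24256/(-48418)) = (19655 - 23992)*(1086 + 24256*(-1/48418)) = -4337*(1086 - 12128/24209) = -4337*26278846/24209 = -113971355102/24209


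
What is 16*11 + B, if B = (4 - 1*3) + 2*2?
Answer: 181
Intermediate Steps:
B = 5 (B = (4 - 3) + 4 = 1 + 4 = 5)
16*11 + B = 16*11 + 5 = 176 + 5 = 181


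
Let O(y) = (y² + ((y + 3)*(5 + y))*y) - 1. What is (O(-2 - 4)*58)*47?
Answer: 46342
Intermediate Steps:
O(y) = -1 + y² + y*(3 + y)*(5 + y) (O(y) = (y² + ((3 + y)*(5 + y))*y) - 1 = (y² + y*(3 + y)*(5 + y)) - 1 = -1 + y² + y*(3 + y)*(5 + y))
(O(-2 - 4)*58)*47 = ((-1 + (-2 - 4)³ + 9*(-2 - 4)² + 15*(-2 - 4))*58)*47 = ((-1 + (-6)³ + 9*(-6)² + 15*(-6))*58)*47 = ((-1 - 216 + 9*36 - 90)*58)*47 = ((-1 - 216 + 324 - 90)*58)*47 = (17*58)*47 = 986*47 = 46342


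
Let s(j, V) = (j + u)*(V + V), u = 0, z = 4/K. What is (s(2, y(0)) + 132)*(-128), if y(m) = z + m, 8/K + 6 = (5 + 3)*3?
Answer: -21504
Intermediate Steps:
K = 4/9 (K = 8/(-6 + (5 + 3)*3) = 8/(-6 + 8*3) = 8/(-6 + 24) = 8/18 = 8*(1/18) = 4/9 ≈ 0.44444)
z = 9 (z = 4/(4/9) = 4*(9/4) = 9)
y(m) = 9 + m
s(j, V) = 2*V*j (s(j, V) = (j + 0)*(V + V) = j*(2*V) = 2*V*j)
(s(2, y(0)) + 132)*(-128) = (2*(9 + 0)*2 + 132)*(-128) = (2*9*2 + 132)*(-128) = (36 + 132)*(-128) = 168*(-128) = -21504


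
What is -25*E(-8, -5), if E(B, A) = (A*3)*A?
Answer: -1875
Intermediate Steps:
E(B, A) = 3*A² (E(B, A) = (3*A)*A = 3*A²)
-25*E(-8, -5) = -75*(-5)² = -75*25 = -25*75 = -1875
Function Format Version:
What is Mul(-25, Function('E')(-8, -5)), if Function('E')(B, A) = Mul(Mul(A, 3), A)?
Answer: -1875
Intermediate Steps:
Function('E')(B, A) = Mul(3, Pow(A, 2)) (Function('E')(B, A) = Mul(Mul(3, A), A) = Mul(3, Pow(A, 2)))
Mul(-25, Function('E')(-8, -5)) = Mul(-25, Mul(3, Pow(-5, 2))) = Mul(-25, Mul(3, 25)) = Mul(-25, 75) = -1875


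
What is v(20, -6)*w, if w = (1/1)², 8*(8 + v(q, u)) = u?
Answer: -35/4 ≈ -8.7500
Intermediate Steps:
v(q, u) = -8 + u/8
w = 1 (w = 1² = 1)
v(20, -6)*w = (-8 + (⅛)*(-6))*1 = (-8 - ¾)*1 = -35/4*1 = -35/4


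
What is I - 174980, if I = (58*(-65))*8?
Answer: -205140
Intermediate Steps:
I = -30160 (I = -3770*8 = -30160)
I - 174980 = -30160 - 174980 = -205140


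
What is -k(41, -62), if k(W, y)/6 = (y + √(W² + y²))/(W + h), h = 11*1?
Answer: 93/13 - 15*√221/26 ≈ -1.4227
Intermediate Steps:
h = 11
k(W, y) = 6*(y + √(W² + y²))/(11 + W) (k(W, y) = 6*((y + √(W² + y²))/(W + 11)) = 6*((y + √(W² + y²))/(11 + W)) = 6*(y + √(W² + y²))/(11 + W))
-k(41, -62) = -6*(-62 + √(41² + (-62)²))/(11 + 41) = -6*(-62 + √(1681 + 3844))/52 = -6*(-62 + √5525)/52 = -6*(-62 + 5*√221)/52 = -(-93/13 + 15*√221/26) = 93/13 - 15*√221/26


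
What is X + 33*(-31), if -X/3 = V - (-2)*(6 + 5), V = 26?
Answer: -1167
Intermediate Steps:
X = -144 (X = -3*(26 - (-2)*(6 + 5)) = -3*(26 - (-2)*11) = -3*(26 - 1*(-22)) = -3*(26 + 22) = -3*48 = -144)
X + 33*(-31) = -144 + 33*(-31) = -144 - 1023 = -1167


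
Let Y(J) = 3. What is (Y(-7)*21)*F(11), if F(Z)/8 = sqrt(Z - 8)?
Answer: 504*sqrt(3) ≈ 872.95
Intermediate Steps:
F(Z) = 8*sqrt(-8 + Z) (F(Z) = 8*sqrt(Z - 8) = 8*sqrt(-8 + Z))
(Y(-7)*21)*F(11) = (3*21)*(8*sqrt(-8 + 11)) = 63*(8*sqrt(3)) = 504*sqrt(3)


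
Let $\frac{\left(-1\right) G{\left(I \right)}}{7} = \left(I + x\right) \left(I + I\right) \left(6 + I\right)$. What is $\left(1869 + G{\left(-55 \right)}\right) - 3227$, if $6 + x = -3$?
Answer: $2413362$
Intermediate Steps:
$x = -9$ ($x = -6 - 3 = -9$)
$G{\left(I \right)} = - 14 I \left(-9 + I\right) \left(6 + I\right)$ ($G{\left(I \right)} = - 7 \left(I - 9\right) \left(I + I\right) \left(6 + I\right) = - 7 \left(-9 + I\right) 2 I \left(6 + I\right) = - 7 \cdot 2 I \left(-9 + I\right) \left(6 + I\right) = - 14 I \left(-9 + I\right) \left(6 + I\right)$)
$\left(1869 + G{\left(-55 \right)}\right) - 3227 = \left(1869 + 14 \left(-55\right) \left(54 - \left(-55\right)^{2} + 3 \left(-55\right)\right)\right) - 3227 = \left(1869 + 14 \left(-55\right) \left(54 - 3025 - 165\right)\right) - 3227 = \left(1869 + 14 \left(-55\right) \left(-3136\right)\right) - 3227 = \left(1869 + 2414720\right) - 3227 = 2416589 - 3227 = 2413362$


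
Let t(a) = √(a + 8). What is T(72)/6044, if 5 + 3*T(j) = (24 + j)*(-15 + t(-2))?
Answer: -1445/18132 + 8*√6/1511 ≈ -0.066725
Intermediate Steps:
t(a) = √(8 + a)
T(j) = -5/3 + (-15 + √6)*(24 + j)/3 (T(j) = -5/3 + ((24 + j)*(-15 + √(8 - 2)))/3 = -5/3 + ((24 + j)*(-15 + √6))/3 = -5/3 + ((-15 + √6)*(24 + j))/3 = -5/3 + (-15 + √6)*(24 + j)/3)
T(72)/6044 = (-365/3 - 5*72 + 8*√6 + (⅓)*72*√6)/6044 = (-365/3 - 360 + 8*√6 + 24*√6)*(1/6044) = (-1445/3 + 32*√6)*(1/6044) = -1445/18132 + 8*√6/1511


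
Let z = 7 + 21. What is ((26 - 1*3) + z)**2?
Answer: 2601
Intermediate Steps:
z = 28
((26 - 1*3) + z)**2 = ((26 - 1*3) + 28)**2 = ((26 - 3) + 28)**2 = (23 + 28)**2 = 51**2 = 2601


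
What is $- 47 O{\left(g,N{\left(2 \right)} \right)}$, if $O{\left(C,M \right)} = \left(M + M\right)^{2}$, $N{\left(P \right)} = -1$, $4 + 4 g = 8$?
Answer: $-188$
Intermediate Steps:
$g = 1$ ($g = -1 + \frac{1}{4} \cdot 8 = -1 + 2 = 1$)
$O{\left(C,M \right)} = 4 M^{2}$ ($O{\left(C,M \right)} = \left(2 M\right)^{2} = 4 M^{2}$)
$- 47 O{\left(g,N{\left(2 \right)} \right)} = - 47 \cdot 4 \left(-1\right)^{2} = - 47 \cdot 4 \cdot 1 = \left(-47\right) 4 = -188$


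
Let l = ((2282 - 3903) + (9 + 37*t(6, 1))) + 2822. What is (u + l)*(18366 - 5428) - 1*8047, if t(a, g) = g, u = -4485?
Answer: -41901291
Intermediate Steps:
l = 1247 (l = ((2282 - 3903) + (9 + 37*1)) + 2822 = (-1621 + (9 + 37)) + 2822 = (-1621 + 46) + 2822 = -1575 + 2822 = 1247)
(u + l)*(18366 - 5428) - 1*8047 = (-4485 + 1247)*(18366 - 5428) - 1*8047 = -3238*12938 - 8047 = -41893244 - 8047 = -41901291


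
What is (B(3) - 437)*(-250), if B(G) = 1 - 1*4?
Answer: 110000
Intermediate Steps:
B(G) = -3 (B(G) = 1 - 4 = -3)
(B(3) - 437)*(-250) = (-3 - 437)*(-250) = -440*(-250) = 110000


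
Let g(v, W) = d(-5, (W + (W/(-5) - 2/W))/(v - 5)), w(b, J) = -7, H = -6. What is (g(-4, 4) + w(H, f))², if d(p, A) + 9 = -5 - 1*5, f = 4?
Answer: 676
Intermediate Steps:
d(p, A) = -19 (d(p, A) = -9 + (-5 - 1*5) = -9 + (-5 - 5) = -9 - 10 = -19)
g(v, W) = -19
(g(-4, 4) + w(H, f))² = (-19 - 7)² = (-26)² = 676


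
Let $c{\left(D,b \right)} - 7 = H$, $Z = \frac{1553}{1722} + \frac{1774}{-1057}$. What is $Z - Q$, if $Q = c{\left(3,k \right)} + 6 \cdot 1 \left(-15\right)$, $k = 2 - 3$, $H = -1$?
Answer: $\frac{3091421}{37146} \approx 83.224$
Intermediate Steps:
$k = -1$ ($k = 2 - 3 = -1$)
$Z = - \frac{28843}{37146}$ ($Z = 1553 \cdot \frac{1}{1722} + 1774 \left(- \frac{1}{1057}\right) = \frac{1553}{1722} - \frac{1774}{1057} = - \frac{28843}{37146} \approx -0.77648$)
$c{\left(D,b \right)} = 6$ ($c{\left(D,b \right)} = 7 - 1 = 6$)
$Q = -84$ ($Q = 6 + 6 \cdot 1 \left(-15\right) = 6 + 6 \left(-15\right) = 6 - 90 = -84$)
$Z - Q = - \frac{28843}{37146} - -84 = - \frac{28843}{37146} + 84 = \frac{3091421}{37146}$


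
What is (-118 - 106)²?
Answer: 50176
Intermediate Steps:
(-118 - 106)² = (-224)² = 50176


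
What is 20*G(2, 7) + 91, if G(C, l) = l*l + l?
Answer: 1211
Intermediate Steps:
G(C, l) = l + l**2 (G(C, l) = l**2 + l = l + l**2)
20*G(2, 7) + 91 = 20*(7*(1 + 7)) + 91 = 20*(7*8) + 91 = 20*56 + 91 = 1120 + 91 = 1211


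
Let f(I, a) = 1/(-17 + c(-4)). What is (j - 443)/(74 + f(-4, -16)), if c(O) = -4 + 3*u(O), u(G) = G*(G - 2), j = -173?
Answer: -31416/3775 ≈ -8.3221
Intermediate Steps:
u(G) = G*(-2 + G)
c(O) = -4 + 3*O*(-2 + O) (c(O) = -4 + 3*(O*(-2 + O)) = -4 + 3*O*(-2 + O))
f(I, a) = 1/51 (f(I, a) = 1/(-17 + (-4 + 3*(-4)*(-2 - 4))) = 1/(-17 + (-4 + 3*(-4)*(-6))) = 1/(-17 + (-4 + 72)) = 1/(-17 + 68) = 1/51)
(j - 443)/(74 + f(-4, -16)) = (-173 - 443)/(74 + 1/51) = -616/3775/51 = -616*51/3775 = -31416/3775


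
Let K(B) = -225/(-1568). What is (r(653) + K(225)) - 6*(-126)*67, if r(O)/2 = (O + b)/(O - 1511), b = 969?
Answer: 34069735373/672672 ≈ 50648.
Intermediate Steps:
r(O) = 2*(969 + O)/(-1511 + O) (r(O) = 2*((O + 969)/(O - 1511)) = 2*((969 + O)/(-1511 + O)) = 2*(969 + O)/(-1511 + O))
K(B) = 225/1568 (K(B) = -225*(-1/1568) = 225/1568)
(r(653) + K(225)) - 6*(-126)*67 = (2*(969 + 653)/(-1511 + 653) + 225/1568) - 6*(-126)*67 = (2*1622/(-858) + 225/1568) + 756*67 = (2*(-1/858)*1622 + 225/1568) + 50652 = (-1622/429 + 225/1568) + 50652 = -2446771/672672 + 50652 = 34069735373/672672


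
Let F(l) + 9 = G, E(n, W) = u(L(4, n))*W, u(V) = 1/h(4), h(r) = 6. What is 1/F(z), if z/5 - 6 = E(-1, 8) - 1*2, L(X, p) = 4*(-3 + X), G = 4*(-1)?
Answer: -1/13 ≈ -0.076923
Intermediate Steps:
G = -4
L(X, p) = -12 + 4*X
u(V) = ⅙ (u(V) = 1/6 = ⅙)
E(n, W) = W/6
z = 80/3 (z = 30 + 5*((⅙)*8 - 1*2) = 30 + 5*(4/3 - 2) = 30 + 5*(-⅔) = 30 - 10/3 = 80/3 ≈ 26.667)
F(l) = -13 (F(l) = -9 - 4 = -13)
1/F(z) = 1/(-13) = -1/13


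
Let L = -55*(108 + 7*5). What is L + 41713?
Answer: 33848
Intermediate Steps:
L = -7865 (L = -55*(108 + 35) = -55*143 = -7865)
L + 41713 = -7865 + 41713 = 33848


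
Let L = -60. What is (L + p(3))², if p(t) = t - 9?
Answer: 4356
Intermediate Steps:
p(t) = -9 + t
(L + p(3))² = (-60 + (-9 + 3))² = (-60 - 6)² = (-66)² = 4356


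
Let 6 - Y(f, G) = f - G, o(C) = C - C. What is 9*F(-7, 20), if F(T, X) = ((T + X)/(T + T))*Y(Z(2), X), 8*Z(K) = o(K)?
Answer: -1521/7 ≈ -217.29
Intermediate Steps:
o(C) = 0
Z(K) = 0 (Z(K) = (⅛)*0 = 0)
Y(f, G) = 6 + G - f (Y(f, G) = 6 - (f - G) = 6 + (G - f) = 6 + G - f)
F(T, X) = (6 + X)*(T + X)/(2*T) (F(T, X) = ((T + X)/(T + T))*(6 + X - 1*0) = ((T + X)/((2*T)))*(6 + X + 0) = ((T + X)*(1/(2*T)))*(6 + X) = ((T + X)/(2*T))*(6 + X) = (6 + X)*(T + X)/(2*T))
9*F(-7, 20) = 9*((½)*(6 + 20)*(-7 + 20)/(-7)) = 9*((½)*(-⅐)*26*13) = 9*(-169/7) = -1521/7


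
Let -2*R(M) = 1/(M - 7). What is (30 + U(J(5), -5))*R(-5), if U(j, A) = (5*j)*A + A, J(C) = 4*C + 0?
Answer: -475/24 ≈ -19.792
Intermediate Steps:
J(C) = 4*C
U(j, A) = A + 5*A*j (U(j, A) = 5*A*j + A = A + 5*A*j)
R(M) = -1/(2*(-7 + M)) (R(M) = -1/(2*(M - 7)) = -1/(2*(-7 + M)))
(30 + U(J(5), -5))*R(-5) = (30 - 5*(1 + 5*(4*5)))*(-1/(-14 + 2*(-5))) = (30 - 5*(1 + 5*20))*(-1/(-14 - 10)) = (30 - 5*(1 + 100))*(-1/(-24)) = (30 - 5*101)*(-1*(-1/24)) = (30 - 505)*(1/24) = -475*1/24 = -475/24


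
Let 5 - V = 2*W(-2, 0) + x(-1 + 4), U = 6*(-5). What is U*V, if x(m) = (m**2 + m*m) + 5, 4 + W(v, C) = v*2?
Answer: 60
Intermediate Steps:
W(v, C) = -4 + 2*v (W(v, C) = -4 + v*2 = -4 + 2*v)
x(m) = 5 + 2*m**2 (x(m) = (m**2 + m**2) + 5 = 2*m**2 + 5 = 5 + 2*m**2)
U = -30
V = -2 (V = 5 - (2*(-4 + 2*(-2)) + (5 + 2*(-1 + 4)**2)) = 5 - (2*(-4 - 4) + (5 + 2*3**2)) = 5 - (2*(-8) + (5 + 2*9)) = 5 - (-16 + (5 + 18)) = 5 - (-16 + 23) = 5 - 1*7 = 5 - 7 = -2)
U*V = -30*(-2) = 60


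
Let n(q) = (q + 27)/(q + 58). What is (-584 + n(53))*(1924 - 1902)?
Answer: -1424368/111 ≈ -12832.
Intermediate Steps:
n(q) = (27 + q)/(58 + q)
(-584 + n(53))*(1924 - 1902) = (-584 + (27 + 53)/(58 + 53))*(1924 - 1902) = (-584 + 80/111)*22 = -64744/111*22 = -1424368/111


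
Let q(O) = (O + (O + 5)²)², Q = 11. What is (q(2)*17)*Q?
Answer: 486387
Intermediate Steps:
q(O) = (O + (5 + O)²)²
(q(2)*17)*Q = ((2 + (5 + 2)²)²*17)*11 = ((2 + 7²)²*17)*11 = ((2 + 49)²*17)*11 = (51²*17)*11 = (2601*17)*11 = 44217*11 = 486387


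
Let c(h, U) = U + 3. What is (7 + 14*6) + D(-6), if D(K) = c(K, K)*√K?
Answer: 91 - 3*I*√6 ≈ 91.0 - 7.3485*I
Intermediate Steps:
c(h, U) = 3 + U
D(K) = √K*(3 + K) (D(K) = (3 + K)*√K = √K*(3 + K))
(7 + 14*6) + D(-6) = (7 + 14*6) + √(-6)*(3 - 6) = (7 + 84) + (I*√6)*(-3) = 91 - 3*I*√6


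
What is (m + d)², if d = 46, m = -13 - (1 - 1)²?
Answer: 1089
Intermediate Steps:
m = -13 (m = -13 - 1*0² = -13 - 1*0 = -13 + 0 = -13)
(m + d)² = (-13 + 46)² = 33² = 1089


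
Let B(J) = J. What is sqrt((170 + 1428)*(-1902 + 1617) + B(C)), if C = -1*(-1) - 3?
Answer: 2*I*sqrt(113858) ≈ 674.86*I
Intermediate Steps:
C = -2 (C = 1 - 3 = -2)
sqrt((170 + 1428)*(-1902 + 1617) + B(C)) = sqrt((170 + 1428)*(-1902 + 1617) - 2) = sqrt(1598*(-285) - 2) = sqrt(-455430 - 2) = sqrt(-455432) = 2*I*sqrt(113858)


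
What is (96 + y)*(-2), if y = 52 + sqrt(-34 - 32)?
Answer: -296 - 2*I*sqrt(66) ≈ -296.0 - 16.248*I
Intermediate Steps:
y = 52 + I*sqrt(66) (y = 52 + sqrt(-66) = 52 + I*sqrt(66) ≈ 52.0 + 8.124*I)
(96 + y)*(-2) = (96 + (52 + I*sqrt(66)))*(-2) = (148 + I*sqrt(66))*(-2) = -296 - 2*I*sqrt(66)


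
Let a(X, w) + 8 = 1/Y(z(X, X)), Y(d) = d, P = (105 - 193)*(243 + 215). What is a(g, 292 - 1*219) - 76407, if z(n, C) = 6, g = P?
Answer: -458489/6 ≈ -76415.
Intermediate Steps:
P = -40304 (P = -88*458 = -40304)
g = -40304
a(X, w) = -47/6 (a(X, w) = -8 + 1/6 = -8 + ⅙ = -47/6)
a(g, 292 - 1*219) - 76407 = -47/6 - 76407 = -458489/6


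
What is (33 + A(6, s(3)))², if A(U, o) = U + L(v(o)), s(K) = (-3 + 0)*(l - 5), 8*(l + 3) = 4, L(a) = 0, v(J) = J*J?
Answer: 1521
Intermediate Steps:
v(J) = J²
l = -5/2 (l = -3 + (⅛)*4 = -3 + ½ = -5/2 ≈ -2.5000)
s(K) = 45/2 (s(K) = (-3 + 0)*(-5/2 - 5) = -3*(-15/2) = 45/2)
A(U, o) = U (A(U, o) = U + 0 = U)
(33 + A(6, s(3)))² = (33 + 6)² = 39² = 1521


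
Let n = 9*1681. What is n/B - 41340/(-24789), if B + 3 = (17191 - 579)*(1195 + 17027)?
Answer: 33913692809/20335300841 ≈ 1.6677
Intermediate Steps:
B = 302703861 (B = -3 + (17191 - 579)*(1195 + 17027) = -3 + 16612*18222 = -3 + 302703864 = 302703861)
n = 15129
n/B - 41340/(-24789) = 15129/302703861 - 41340/(-24789) = 15129*(1/302703861) - 41340*(-1/24789) = 123/2461007 + 13780/8263 = 33913692809/20335300841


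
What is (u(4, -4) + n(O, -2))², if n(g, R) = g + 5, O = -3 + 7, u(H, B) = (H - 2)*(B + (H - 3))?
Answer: 9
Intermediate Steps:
u(H, B) = (-2 + H)*(-3 + B + H) (u(H, B) = (-2 + H)*(B + (-3 + H)) = (-2 + H)*(-3 + B + H))
O = 4
n(g, R) = 5 + g
(u(4, -4) + n(O, -2))² = ((6 + 4² - 5*4 - 2*(-4) - 4*4) + (5 + 4))² = ((6 + 16 - 20 + 8 - 16) + 9)² = (-6 + 9)² = 3² = 9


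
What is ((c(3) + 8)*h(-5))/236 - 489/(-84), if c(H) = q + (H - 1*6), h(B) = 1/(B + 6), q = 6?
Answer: 4847/826 ≈ 5.8680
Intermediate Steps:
h(B) = 1/(6 + B)
c(H) = H (c(H) = 6 + (H - 1*6) = 6 + (H - 6) = 6 + (-6 + H) = H)
((c(3) + 8)*h(-5))/236 - 489/(-84) = ((3 + 8)/(6 - 5))/236 - 489/(-84) = (11/1)*(1/236) - 489*(-1/84) = (11*1)*(1/236) + 163/28 = 11*(1/236) + 163/28 = 11/236 + 163/28 = 4847/826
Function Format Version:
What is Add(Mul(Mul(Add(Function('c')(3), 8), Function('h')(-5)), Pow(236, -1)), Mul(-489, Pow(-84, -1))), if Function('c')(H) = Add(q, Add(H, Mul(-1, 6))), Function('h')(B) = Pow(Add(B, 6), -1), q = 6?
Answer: Rational(4847, 826) ≈ 5.8680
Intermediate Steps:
Function('h')(B) = Pow(Add(6, B), -1)
Function('c')(H) = H (Function('c')(H) = Add(6, Add(H, Mul(-1, 6))) = Add(6, Add(H, -6)) = Add(6, Add(-6, H)) = H)
Add(Mul(Mul(Add(Function('c')(3), 8), Function('h')(-5)), Pow(236, -1)), Mul(-489, Pow(-84, -1))) = Add(Mul(Mul(Add(3, 8), Pow(Add(6, -5), -1)), Pow(236, -1)), Mul(-489, Pow(-84, -1))) = Add(Mul(Mul(11, Pow(1, -1)), Rational(1, 236)), Mul(-489, Rational(-1, 84))) = Add(Mul(Mul(11, 1), Rational(1, 236)), Rational(163, 28)) = Add(Mul(11, Rational(1, 236)), Rational(163, 28)) = Add(Rational(11, 236), Rational(163, 28)) = Rational(4847, 826)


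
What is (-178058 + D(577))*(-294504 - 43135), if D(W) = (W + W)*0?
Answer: 60119325062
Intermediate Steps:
D(W) = 0 (D(W) = (2*W)*0 = 0)
(-178058 + D(577))*(-294504 - 43135) = (-178058 + 0)*(-294504 - 43135) = -178058*(-337639) = 60119325062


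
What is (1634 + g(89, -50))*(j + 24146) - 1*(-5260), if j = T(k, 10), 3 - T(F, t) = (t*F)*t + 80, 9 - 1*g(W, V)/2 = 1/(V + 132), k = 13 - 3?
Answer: 1562702099/41 ≈ 3.8115e+7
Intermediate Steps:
k = 10
g(W, V) = 18 - 2/(132 + V) (g(W, V) = 18 - 2/(V + 132) = 18 - 2/(132 + V))
T(F, t) = -77 - F*t² (T(F, t) = 3 - ((t*F)*t + 80) = 3 - ((F*t)*t + 80) = 3 - (F*t² + 80) = 3 - (80 + F*t²) = 3 + (-80 - F*t²) = -77 - F*t²)
j = -1077 (j = -77 - 1*10*10² = -77 - 1*10*100 = -77 - 1000 = -1077)
(1634 + g(89, -50))*(j + 24146) - 1*(-5260) = (1634 + 2*(1187 + 9*(-50))/(132 - 50))*(-1077 + 24146) - 1*(-5260) = (1634 + 2*(1187 - 450)/82)*23069 + 5260 = (1634 + 2*(1/82)*737)*23069 + 5260 = (1634 + 737/41)*23069 + 5260 = (67731/41)*23069 + 5260 = 1562486439/41 + 5260 = 1562702099/41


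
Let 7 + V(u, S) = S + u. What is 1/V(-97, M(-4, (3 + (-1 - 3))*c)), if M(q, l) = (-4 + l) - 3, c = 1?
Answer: -1/112 ≈ -0.0089286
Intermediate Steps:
M(q, l) = -7 + l
V(u, S) = -7 + S + u (V(u, S) = -7 + (S + u) = -7 + S + u)
1/V(-97, M(-4, (3 + (-1 - 3))*c)) = 1/(-7 + (-7 + (3 + (-1 - 3))*1) - 97) = 1/(-7 + (-7 + (3 - 4)*1) - 97) = 1/(-7 + (-7 - 1*1) - 97) = 1/(-7 + (-7 - 1) - 97) = 1/(-7 - 8 - 97) = 1/(-112) = -1/112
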